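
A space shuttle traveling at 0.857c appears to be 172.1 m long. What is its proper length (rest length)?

Contracted length L = 172.1 m
γ = 1/√(1 - 0.857²) = 1.941
L₀ = γL = 1.941 × 172.1 = 334.0 m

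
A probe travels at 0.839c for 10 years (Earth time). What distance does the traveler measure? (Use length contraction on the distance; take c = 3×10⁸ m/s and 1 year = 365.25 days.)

Earth distance: d = v × t = 0.839c × 10 yr = 7.943×10¹⁶ m
γ = 1.838
d' = d/γ = 7.943×10¹⁶/1.838 = 4.322×10¹⁶ m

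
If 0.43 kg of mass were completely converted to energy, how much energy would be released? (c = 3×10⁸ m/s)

Using E = mc²:
c² = (3×10⁸)² = 9×10¹⁶ m²/s²
E = 0.43 × 9×10¹⁶ = 3.870×10¹⁶ J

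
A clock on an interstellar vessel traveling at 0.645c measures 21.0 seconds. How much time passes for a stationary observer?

Proper time Δt₀ = 21.0 seconds
γ = 1/√(1 - 0.645²) = 1.3086
Δt = γΔt₀ = 1.3086 × 21.0 = 27.48 seconds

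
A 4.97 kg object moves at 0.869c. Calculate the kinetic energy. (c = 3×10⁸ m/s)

γ = 1/√(1 - 0.869²) = 2.021
γ - 1 = 1.021
KE = (γ-1)mc² = 1.021 × 4.97 × (3×10⁸)² = 4.567×10¹⁷ J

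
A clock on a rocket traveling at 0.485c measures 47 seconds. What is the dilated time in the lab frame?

Proper time Δt₀ = 47 seconds
γ = 1/√(1 - 0.485²) = 1.1435
Δt = γΔt₀ = 1.1435 × 47 = 53.74 seconds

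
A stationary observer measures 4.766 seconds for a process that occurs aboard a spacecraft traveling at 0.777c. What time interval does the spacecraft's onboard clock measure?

Dilated time Δt = 4.766 seconds
γ = 1/√(1 - 0.777²) = 1.5886
Δt₀ = Δt/γ = 4.766/1.5886 = 3.000 seconds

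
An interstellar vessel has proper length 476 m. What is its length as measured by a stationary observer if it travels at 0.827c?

Proper length L₀ = 476 m
γ = 1/√(1 - 0.827²) = 1.779
L = L₀/γ = 476/1.779 = 267.6 m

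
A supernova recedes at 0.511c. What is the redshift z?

β = 0.511
(1+β)/(1-β) = 1.511/0.489 = 3.090
√(3.090) = 1.7578
z = 1.7578 - 1 = 0.7578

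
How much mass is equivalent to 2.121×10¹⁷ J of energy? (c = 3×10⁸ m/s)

From E = mc², we get m = E/c²
c² = (3×10⁸)² = 9×10¹⁶ m²/s²
m = 2.121×10¹⁷ / 9×10¹⁶ = 2.357 kg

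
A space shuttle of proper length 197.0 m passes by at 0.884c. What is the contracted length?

Proper length L₀ = 197.0 m
γ = 1/√(1 - 0.884²) = 2.1391
L = L₀/γ = 197.0/2.1391 = 92.09 m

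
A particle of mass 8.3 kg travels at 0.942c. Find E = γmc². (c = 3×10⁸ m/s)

γ = 1/√(1 - 0.942²) = 2.980
mc² = 8.3 × (3×10⁸)² = 7.470×10¹⁷ J
E = γmc² = 2.980 × 7.470×10¹⁷ = 2.226×10¹⁸ J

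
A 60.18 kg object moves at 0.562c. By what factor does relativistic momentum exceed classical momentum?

p_rel = γmv, p_class = mv
Ratio = γ = 1/√(1 - 0.562²) = 1.209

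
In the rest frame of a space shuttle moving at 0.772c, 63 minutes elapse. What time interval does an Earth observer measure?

Proper time Δt₀ = 63 minutes
γ = 1/√(1 - 0.772²) = 1.5733
Δt = γΔt₀ = 1.5733 × 63 = 99.12 minutes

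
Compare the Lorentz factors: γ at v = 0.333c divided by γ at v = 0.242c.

γ₁ = 1/√(1 - 0.333²) = 1.061
γ₂ = 1/√(1 - 0.242²) = 1.031
γ₁/γ₂ = 1.061/1.031 = 1.029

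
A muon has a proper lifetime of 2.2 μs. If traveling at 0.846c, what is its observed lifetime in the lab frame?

Proper lifetime τ₀ = 2.2 μs
γ = 1/√(1 - 0.846²) = 1.8755
τ = γτ₀ = 1.8755 × 2.2 μs = 4.126 μs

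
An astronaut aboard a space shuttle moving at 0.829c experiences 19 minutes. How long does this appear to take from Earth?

Proper time Δt₀ = 19 minutes
γ = 1/√(1 - 0.829²) = 1.788
Δt = γΔt₀ = 1.788 × 19 = 33.97 minutes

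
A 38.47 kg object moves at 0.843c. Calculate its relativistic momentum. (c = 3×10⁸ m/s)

γ = 1/√(1 - 0.843²) = 1.859
v = 0.843 × 3×10⁸ = 2.529×10⁸ m/s
p = γmv = 1.859 × 38.47 × 2.529×10⁸ = 1.809×10¹⁰ kg·m/s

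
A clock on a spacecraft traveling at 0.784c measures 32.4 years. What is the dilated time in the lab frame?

Proper time Δt₀ = 32.4 years
γ = 1/√(1 - 0.784²) = 1.6109
Δt = γΔt₀ = 1.6109 × 32.4 = 52.19 years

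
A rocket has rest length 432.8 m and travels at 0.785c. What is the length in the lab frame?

Proper length L₀ = 432.8 m
γ = 1/√(1 - 0.785²) = 1.6142
L = L₀/γ = 432.8/1.6142 = 268.1 m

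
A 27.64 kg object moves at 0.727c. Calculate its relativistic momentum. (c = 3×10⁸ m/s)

γ = 1/√(1 - 0.727²) = 1.45637
v = 0.727 × 3×10⁸ = 2.181×10⁸ m/s
p = γmv = 1.45637 × 27.64 × 2.181×10⁸ = 8.779×10⁹ kg·m/s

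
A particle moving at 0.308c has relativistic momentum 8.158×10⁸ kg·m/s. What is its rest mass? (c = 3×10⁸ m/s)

γ = 1/√(1 - 0.308²) = 1.0511
v = 0.308 × 3×10⁸ = 9.240×10⁷ m/s
m = p/(γv) = 8.158×10⁸/(1.0511 × 9.240×10⁷) = 8.400 kg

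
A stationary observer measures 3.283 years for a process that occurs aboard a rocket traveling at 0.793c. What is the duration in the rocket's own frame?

Dilated time Δt = 3.283 years
γ = 1/√(1 - 0.793²) = 1.6414
Δt₀ = Δt/γ = 3.283/1.6414 = 2.000 years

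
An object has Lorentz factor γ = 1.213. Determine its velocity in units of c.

From γ = 1/√(1 - v²/c²):
1/γ² = 1/1.213² = 0.6796
v²/c² = 1 - 0.6796 = 0.3204
v/c = √(0.3204) = 0.5660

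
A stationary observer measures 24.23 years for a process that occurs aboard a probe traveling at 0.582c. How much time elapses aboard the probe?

Dilated time Δt = 24.23 years
γ = 1/√(1 - 0.582²) = 1.230
Δt₀ = Δt/γ = 24.23/1.230 = 19.70 years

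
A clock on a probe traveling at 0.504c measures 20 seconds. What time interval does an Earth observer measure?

Proper time Δt₀ = 20 seconds
γ = 1/√(1 - 0.504²) = 1.158
Δt = γΔt₀ = 1.158 × 20 = 23.16 seconds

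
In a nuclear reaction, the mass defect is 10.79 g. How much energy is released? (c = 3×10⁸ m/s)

Convert mass defect: Δm = 10.79 g = 0.01079 kg
E = Δm·c² = 0.01079 × (3×10⁸)²
= 0.01079 × 9×10¹⁶ = 9.711×10¹⁴ J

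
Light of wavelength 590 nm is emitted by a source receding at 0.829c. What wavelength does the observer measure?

β = 0.829
Wavelength Doppler factor = √(1.829/0.171) = √(10.696) = 3.2705
λ_obs = 590 × 3.2705 = 1930 nm (redshift)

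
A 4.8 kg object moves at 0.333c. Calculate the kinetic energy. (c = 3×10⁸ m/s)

γ = 1/√(1 - 0.333²) = 1.06053
γ - 1 = 0.06053
KE = (γ-1)mc² = 0.06053 × 4.8 × (3×10⁸)² = 2.615×10¹⁶ J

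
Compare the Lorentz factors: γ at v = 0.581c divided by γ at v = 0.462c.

γ₁ = 1/√(1 - 0.581²) = 1.229
γ₂ = 1/√(1 - 0.462²) = 1.128
γ₁/γ₂ = 1.229/1.128 = 1.090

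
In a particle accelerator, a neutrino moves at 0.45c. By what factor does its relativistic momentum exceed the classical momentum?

p_rel = γmv, p_class = mv
Ratio = γ = 1/√(1 - 0.45²)
= 1/√(0.7975) = 1.120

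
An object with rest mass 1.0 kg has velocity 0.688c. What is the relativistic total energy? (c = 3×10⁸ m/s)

γ = 1/√(1 - 0.688²) = 1.378
mc² = 1.0 × (3×10⁸)² = 9.000×10¹⁶ J
E = γmc² = 1.378 × 9.000×10¹⁶ = 1.240×10¹⁷ J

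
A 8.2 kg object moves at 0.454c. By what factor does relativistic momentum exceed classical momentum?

p_rel = γmv, p_class = mv
Ratio = γ = 1/√(1 - 0.454²) = 1.122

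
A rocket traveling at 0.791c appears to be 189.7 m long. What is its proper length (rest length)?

Contracted length L = 189.7 m
γ = 1/√(1 - 0.791²) = 1.6345
L₀ = γL = 1.6345 × 189.7 = 310.1 m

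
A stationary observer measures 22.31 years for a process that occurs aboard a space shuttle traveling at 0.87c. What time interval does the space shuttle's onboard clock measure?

Dilated time Δt = 22.31 years
γ = 1/√(1 - 0.87²) = 2.028
Δt₀ = Δt/γ = 22.31/2.028 = 11.00 years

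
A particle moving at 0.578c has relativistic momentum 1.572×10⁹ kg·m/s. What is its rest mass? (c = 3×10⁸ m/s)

γ = 1/√(1 - 0.578²) = 1.2254
v = 0.578 × 3×10⁸ = 1.734×10⁸ m/s
m = p/(γv) = 1.572×10⁹/(1.2254 × 1.734×10⁸) = 7.398 kg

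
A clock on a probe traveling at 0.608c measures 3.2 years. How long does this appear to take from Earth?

Proper time Δt₀ = 3.2 years
γ = 1/√(1 - 0.608²) = 1.25955
Δt = γΔt₀ = 1.25955 × 3.2 = 4.031 years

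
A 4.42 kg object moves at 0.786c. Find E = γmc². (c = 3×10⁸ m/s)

γ = 1/√(1 - 0.786²) = 1.61753
mc² = 4.42 × (3×10⁸)² = 3.978×10¹⁷ J
E = γmc² = 1.61753 × 3.978×10¹⁷ = 6.435×10¹⁷ J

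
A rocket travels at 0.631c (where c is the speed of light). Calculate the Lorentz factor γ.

v/c = 0.631, so (v/c)² = 0.398161
1 - (v/c)² = 0.601839
γ = 1/√(0.601839) = 1.289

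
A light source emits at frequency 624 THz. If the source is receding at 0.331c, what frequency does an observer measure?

β = v/c = 0.331
(1-β)/(1+β) = 0.669/1.331 = 0.50263
Doppler factor = √(0.50263) = 0.7090
f_obs = 624 × 0.7090 = 442.4 THz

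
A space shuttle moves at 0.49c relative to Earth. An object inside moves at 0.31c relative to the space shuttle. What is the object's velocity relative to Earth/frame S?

u = (u' + v)/(1 + u'v/c²)
Numerator: 0.31 + 0.49 = 0.8
Denominator: 1 + 0.1519 = 1.1519
u = 0.8/1.1519 = 0.6945c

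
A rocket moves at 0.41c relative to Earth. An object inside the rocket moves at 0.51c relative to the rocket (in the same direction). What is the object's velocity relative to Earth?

u = (u' + v)/(1 + u'v/c²)
Numerator: 0.51 + 0.41 = 0.92
Denominator: 1 + 0.2091 = 1.2091
u = 0.92/1.2091 = 0.7609c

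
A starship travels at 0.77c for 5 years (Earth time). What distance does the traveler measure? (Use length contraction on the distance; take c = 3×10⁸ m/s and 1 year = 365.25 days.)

Earth distance: d = v × t = 0.77c × 5 yr = 3.645×10¹⁶ m
γ = 1.567
d' = d/γ = 3.645×10¹⁶/1.567 = 2.326×10¹⁶ m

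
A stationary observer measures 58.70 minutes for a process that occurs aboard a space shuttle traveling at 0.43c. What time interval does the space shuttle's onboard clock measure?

Dilated time Δt = 58.70 minutes
γ = 1/√(1 - 0.43²) = 1.1076
Δt₀ = Δt/γ = 58.70/1.1076 = 53.00 minutes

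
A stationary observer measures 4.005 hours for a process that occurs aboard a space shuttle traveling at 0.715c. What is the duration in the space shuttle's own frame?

Dilated time Δt = 4.005 hours
γ = 1/√(1 - 0.715²) = 1.4304
Δt₀ = Δt/γ = 4.005/1.4304 = 2.800 hours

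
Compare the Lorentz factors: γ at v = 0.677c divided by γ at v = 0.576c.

γ₁ = 1/√(1 - 0.677²) = 1.359
γ₂ = 1/√(1 - 0.576²) = 1.223
γ₁/γ₂ = 1.359/1.223 = 1.111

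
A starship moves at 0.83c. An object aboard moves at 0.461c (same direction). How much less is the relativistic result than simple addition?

Classical: u' + v = 0.461 + 0.83 = 1.291c
Relativistic: u = (0.461 + 0.83)/(1 + 0.38263) = 1.291/1.38263 = 0.9337c
Difference: 1.291 - 0.9337 = 0.3573c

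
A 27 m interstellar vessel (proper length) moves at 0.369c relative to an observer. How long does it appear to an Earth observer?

Proper length L₀ = 27 m
γ = 1/√(1 - 0.369²) = 1.076
L = L₀/γ = 27/1.076 = 25.09 m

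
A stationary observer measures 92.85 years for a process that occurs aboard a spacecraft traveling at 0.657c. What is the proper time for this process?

Dilated time Δt = 92.85 years
γ = 1/√(1 - 0.657²) = 1.3265
Δt₀ = Δt/γ = 92.85/1.3265 = 70.00 years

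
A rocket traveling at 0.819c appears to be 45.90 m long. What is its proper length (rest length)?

Contracted length L = 45.90 m
γ = 1/√(1 - 0.819²) = 1.7428
L₀ = γL = 1.7428 × 45.90 = 79.99 m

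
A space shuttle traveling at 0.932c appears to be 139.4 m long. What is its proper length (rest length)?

Contracted length L = 139.4 m
γ = 1/√(1 - 0.932²) = 2.759
L₀ = γL = 2.759 × 139.4 = 384.6 m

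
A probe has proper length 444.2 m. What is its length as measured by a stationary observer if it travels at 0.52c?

Proper length L₀ = 444.2 m
γ = 1/√(1 - 0.52²) = 1.1707
L = L₀/γ = 444.2/1.1707 = 379.4 m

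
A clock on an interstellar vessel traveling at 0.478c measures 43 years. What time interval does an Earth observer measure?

Proper time Δt₀ = 43 years
γ = 1/√(1 - 0.478²) = 1.138486
Δt = γΔt₀ = 1.138486 × 43 = 48.95 years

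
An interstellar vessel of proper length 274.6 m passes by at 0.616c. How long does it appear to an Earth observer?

Proper length L₀ = 274.6 m
γ = 1/√(1 - 0.616²) = 1.2694
L = L₀/γ = 274.6/1.2694 = 216.3 m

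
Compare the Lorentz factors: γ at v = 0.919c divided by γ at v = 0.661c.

γ₁ = 1/√(1 - 0.919²) = 2.5364
γ₂ = 1/√(1 - 0.661²) = 1.3326
γ₁/γ₂ = 2.5364/1.3326 = 1.903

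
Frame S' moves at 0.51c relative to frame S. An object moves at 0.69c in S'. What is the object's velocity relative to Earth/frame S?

u = (u' + v)/(1 + u'v/c²)
Numerator: 0.69 + 0.51 = 1.2
Denominator: 1 + 0.3519 = 1.3519
u = 1.2/1.3519 = 0.8876c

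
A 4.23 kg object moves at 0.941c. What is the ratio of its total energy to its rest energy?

E = γmc², E₀ = mc²
E/E₀ = γ = 1/√(1 - 0.941²) = 2.955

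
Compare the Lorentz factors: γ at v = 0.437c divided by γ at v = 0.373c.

γ₁ = 1/√(1 - 0.437²) = 1.112
γ₂ = 1/√(1 - 0.373²) = 1.078
γ₁/γ₂ = 1.112/1.078 = 1.032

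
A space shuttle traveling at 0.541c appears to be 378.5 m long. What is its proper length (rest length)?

Contracted length L = 378.5 m
γ = 1/√(1 - 0.541²) = 1.189
L₀ = γL = 1.189 × 378.5 = 450.0 m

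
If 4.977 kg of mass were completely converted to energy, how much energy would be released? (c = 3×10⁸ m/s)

Using E = mc²:
c² = (3×10⁸)² = 9×10¹⁶ m²/s²
E = 4.977 × 9×10¹⁶ = 4.479×10¹⁷ J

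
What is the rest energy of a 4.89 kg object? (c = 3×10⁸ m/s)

c² = (3×10⁸)² = 9.000×10¹⁶ m²/s²
E₀ = mc² = 4.89 × 9.000×10¹⁶ = 4.401×10¹⁷ J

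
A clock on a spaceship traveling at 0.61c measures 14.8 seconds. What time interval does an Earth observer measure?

Proper time Δt₀ = 14.8 seconds
γ = 1/√(1 - 0.61²) = 1.262
Δt = γΔt₀ = 1.262 × 14.8 = 18.68 seconds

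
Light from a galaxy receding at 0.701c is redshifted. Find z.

β = 0.701
(1+β)/(1-β) = 1.701/0.299 = 5.689
√(5.689) = 2.385
z = 2.385 - 1 = 1.385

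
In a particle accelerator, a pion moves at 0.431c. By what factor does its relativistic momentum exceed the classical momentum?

p_rel = γmv, p_class = mv
Ratio = γ = 1/√(1 - 0.431²)
= 1/√(0.814239) = 1.108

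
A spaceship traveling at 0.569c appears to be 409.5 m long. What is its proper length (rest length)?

Contracted length L = 409.5 m
γ = 1/√(1 - 0.569²) = 1.216
L₀ = γL = 1.216 × 409.5 = 498.0 m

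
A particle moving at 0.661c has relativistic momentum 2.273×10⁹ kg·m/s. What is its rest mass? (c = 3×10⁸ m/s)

γ = 1/√(1 - 0.661²) = 1.33265
v = 0.661 × 3×10⁸ = 1.983×10⁸ m/s
m = p/(γv) = 2.273×10⁹/(1.33265 × 1.983×10⁸) = 8.601 kg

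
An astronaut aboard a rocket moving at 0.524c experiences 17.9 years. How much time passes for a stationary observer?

Proper time Δt₀ = 17.9 years
γ = 1/√(1 - 0.524²) = 1.1741
Δt = γΔt₀ = 1.1741 × 17.9 = 21.02 years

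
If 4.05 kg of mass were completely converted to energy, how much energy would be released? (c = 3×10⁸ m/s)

Using E = mc²:
c² = (3×10⁸)² = 9×10¹⁶ m²/s²
E = 4.05 × 9×10¹⁶ = 3.645×10¹⁷ J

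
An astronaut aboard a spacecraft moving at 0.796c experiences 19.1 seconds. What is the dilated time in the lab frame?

Proper time Δt₀ = 19.1 seconds
γ = 1/√(1 - 0.796²) = 1.652
Δt = γΔt₀ = 1.652 × 19.1 = 31.55 seconds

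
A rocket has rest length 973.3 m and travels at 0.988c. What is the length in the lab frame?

Proper length L₀ = 973.3 m
γ = 1/√(1 - 0.988²) = 6.474
L = L₀/γ = 973.3/6.474 = 150.3 m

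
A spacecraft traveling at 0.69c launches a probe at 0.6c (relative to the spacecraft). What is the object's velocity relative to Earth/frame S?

u = (u' + v)/(1 + u'v/c²)
Numerator: 0.6 + 0.69 = 1.29
Denominator: 1 + 0.414 = 1.414
u = 1.29/1.414 = 0.9123c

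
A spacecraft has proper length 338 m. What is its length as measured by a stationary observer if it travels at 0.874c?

Proper length L₀ = 338 m
γ = 1/√(1 - 0.874²) = 2.058
L = L₀/γ = 338/2.058 = 164.2 m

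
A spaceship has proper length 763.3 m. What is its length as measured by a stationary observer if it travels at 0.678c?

Proper length L₀ = 763.3 m
γ = 1/√(1 - 0.678²) = 1.3604
L = L₀/γ = 763.3/1.3604 = 561.1 m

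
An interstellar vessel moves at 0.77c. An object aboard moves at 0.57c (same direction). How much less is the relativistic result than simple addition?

Classical: u' + v = 0.57 + 0.77 = 1.34c
Relativistic: u = (0.57 + 0.77)/(1 + 0.4389) = 1.34/1.4389 = 0.9313c
Difference: 1.34 - 0.9313 = 0.4087c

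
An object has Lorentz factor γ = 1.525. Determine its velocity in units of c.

From γ = 1/√(1 - v²/c²):
1/γ² = 1/1.525² = 0.4300
v²/c² = 1 - 0.4300 = 0.5700
v/c = √(0.5700) = 0.7550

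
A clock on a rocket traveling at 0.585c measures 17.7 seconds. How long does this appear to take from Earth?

Proper time Δt₀ = 17.7 seconds
γ = 1/√(1 - 0.585²) = 1.233
Δt = γΔt₀ = 1.233 × 17.7 = 21.82 seconds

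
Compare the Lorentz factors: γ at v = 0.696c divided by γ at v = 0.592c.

γ₁ = 1/√(1 - 0.696²) = 1.393
γ₂ = 1/√(1 - 0.592²) = 1.241
γ₁/γ₂ = 1.393/1.241 = 1.122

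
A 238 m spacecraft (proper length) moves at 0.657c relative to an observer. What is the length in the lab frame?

Proper length L₀ = 238 m
γ = 1/√(1 - 0.657²) = 1.3265
L = L₀/γ = 238/1.3265 = 179.4 m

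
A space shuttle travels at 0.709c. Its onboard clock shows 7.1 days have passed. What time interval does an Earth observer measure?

Proper time Δt₀ = 7.1 days
γ = 1/√(1 - 0.709²) = 1.418
Δt = γΔt₀ = 1.418 × 7.1 = 10.07 days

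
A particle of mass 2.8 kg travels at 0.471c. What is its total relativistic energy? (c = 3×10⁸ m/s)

γ = 1/√(1 - 0.471²) = 1.1336
mc² = 2.8 × (3×10⁸)² = 2.520×10¹⁷ J
E = γmc² = 1.1336 × 2.520×10¹⁷ = 2.857×10¹⁷ J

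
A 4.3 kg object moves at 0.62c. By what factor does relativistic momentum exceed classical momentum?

p_rel = γmv, p_class = mv
Ratio = γ = 1/√(1 - 0.62²) = 1.275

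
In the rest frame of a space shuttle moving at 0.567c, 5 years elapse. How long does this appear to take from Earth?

Proper time Δt₀ = 5 years
γ = 1/√(1 - 0.567²) = 1.214
Δt = γΔt₀ = 1.214 × 5 = 6.070 years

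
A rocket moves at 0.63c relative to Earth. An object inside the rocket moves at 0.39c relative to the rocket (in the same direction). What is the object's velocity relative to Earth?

u = (u' + v)/(1 + u'v/c²)
Numerator: 0.39 + 0.63 = 1.02
Denominator: 1 + 0.2457 = 1.2457
u = 1.02/1.2457 = 0.8188c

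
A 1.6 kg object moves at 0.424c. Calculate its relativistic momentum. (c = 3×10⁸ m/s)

γ = 1/√(1 - 0.424²) = 1.104
v = 0.424 × 3×10⁸ = 1.272×10⁸ m/s
p = γmv = 1.104 × 1.6 × 1.272×10⁸ = 2.247×10⁸ kg·m/s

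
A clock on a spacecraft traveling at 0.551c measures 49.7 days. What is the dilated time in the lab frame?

Proper time Δt₀ = 49.7 days
γ = 1/√(1 - 0.551²) = 1.1983
Δt = γΔt₀ = 1.1983 × 49.7 = 59.56 days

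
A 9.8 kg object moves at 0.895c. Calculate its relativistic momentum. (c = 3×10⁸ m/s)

γ = 1/√(1 - 0.895²) = 2.242
v = 0.895 × 3×10⁸ = 2.685×10⁸ m/s
p = γmv = 2.242 × 9.8 × 2.685×10⁸ = 5.899×10⁹ kg·m/s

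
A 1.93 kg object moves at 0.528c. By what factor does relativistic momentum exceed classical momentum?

p_rel = γmv, p_class = mv
Ratio = γ = 1/√(1 - 0.528²) = 1.178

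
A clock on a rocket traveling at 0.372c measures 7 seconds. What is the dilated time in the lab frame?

Proper time Δt₀ = 7 seconds
γ = 1/√(1 - 0.372²) = 1.0773
Δt = γΔt₀ = 1.0773 × 7 = 7.541 seconds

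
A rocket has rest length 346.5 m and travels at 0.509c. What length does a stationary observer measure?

Proper length L₀ = 346.5 m
γ = 1/√(1 - 0.509²) = 1.16176
L = L₀/γ = 346.5/1.16176 = 298.3 m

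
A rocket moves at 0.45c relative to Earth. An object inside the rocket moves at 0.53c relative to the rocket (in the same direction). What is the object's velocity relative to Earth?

u = (u' + v)/(1 + u'v/c²)
Numerator: 0.53 + 0.45 = 0.98
Denominator: 1 + 0.2385 = 1.2385
u = 0.98/1.2385 = 0.7913c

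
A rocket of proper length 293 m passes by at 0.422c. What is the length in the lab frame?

Proper length L₀ = 293 m
γ = 1/√(1 - 0.422²) = 1.103
L = L₀/γ = 293/1.103 = 265.6 m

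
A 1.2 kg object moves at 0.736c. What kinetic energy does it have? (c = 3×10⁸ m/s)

γ = 1/√(1 - 0.736²) = 1.4771
γ - 1 = 0.4771
KE = (γ-1)mc² = 0.4771 × 1.2 × (3×10⁸)² = 5.153×10¹⁶ J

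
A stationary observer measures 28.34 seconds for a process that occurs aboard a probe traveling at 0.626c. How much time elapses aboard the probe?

Dilated time Δt = 28.34 seconds
γ = 1/√(1 - 0.626²) = 1.2823
Δt₀ = Δt/γ = 28.34/1.2823 = 22.10 seconds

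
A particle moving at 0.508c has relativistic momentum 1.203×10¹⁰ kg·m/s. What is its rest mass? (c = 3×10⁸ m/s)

γ = 1/√(1 - 0.508²) = 1.161
v = 0.508 × 3×10⁸ = 1.524×10⁸ m/s
m = p/(γv) = 1.203×10¹⁰/(1.161 × 1.524×10⁸) = 67.99 kg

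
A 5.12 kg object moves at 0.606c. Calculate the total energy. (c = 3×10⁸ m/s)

γ = 1/√(1 - 0.606²) = 1.2571
mc² = 5.12 × (3×10⁸)² = 4.608×10¹⁷ J
E = γmc² = 1.2571 × 4.608×10¹⁷ = 5.793×10¹⁷ J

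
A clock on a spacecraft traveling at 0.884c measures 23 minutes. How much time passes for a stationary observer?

Proper time Δt₀ = 23 minutes
γ = 1/√(1 - 0.884²) = 2.139
Δt = γΔt₀ = 2.139 × 23 = 49.20 minutes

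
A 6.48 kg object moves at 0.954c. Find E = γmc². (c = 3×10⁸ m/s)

γ = 1/√(1 - 0.954²) = 3.335
mc² = 6.48 × (3×10⁸)² = 5.832×10¹⁷ J
E = γmc² = 3.335 × 5.832×10¹⁷ = 1.945×10¹⁸ J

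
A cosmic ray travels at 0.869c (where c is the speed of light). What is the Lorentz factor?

v/c = 0.869, so (v/c)² = 0.755161
1 - (v/c)² = 0.244839
γ = 1/√(0.244839) = 2.021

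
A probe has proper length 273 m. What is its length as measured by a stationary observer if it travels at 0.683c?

Proper length L₀ = 273 m
γ = 1/√(1 - 0.683²) = 1.369
L = L₀/γ = 273/1.369 = 199.4 m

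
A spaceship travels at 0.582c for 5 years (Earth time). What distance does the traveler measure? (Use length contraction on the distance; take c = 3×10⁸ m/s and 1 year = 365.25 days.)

Earth distance: d = v × t = 0.582c × 5 yr = 2.755×10¹⁶ m
γ = 1.230
d' = d/γ = 2.755×10¹⁶/1.230 = 2.240×10¹⁶ m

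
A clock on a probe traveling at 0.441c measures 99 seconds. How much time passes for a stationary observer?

Proper time Δt₀ = 99 seconds
γ = 1/√(1 - 0.441²) = 1.114
Δt = γΔt₀ = 1.114 × 99 = 110.3 seconds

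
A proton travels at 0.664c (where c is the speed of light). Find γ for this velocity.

v/c = 0.664, so (v/c)² = 0.440896
1 - (v/c)² = 0.559104
γ = 1/√(0.559104) = 1.337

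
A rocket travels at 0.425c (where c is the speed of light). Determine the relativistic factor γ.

v/c = 0.425, so (v/c)² = 0.180625
1 - (v/c)² = 0.819375
γ = 1/√(0.819375) = 1.105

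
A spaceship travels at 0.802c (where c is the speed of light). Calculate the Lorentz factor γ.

v/c = 0.802, so (v/c)² = 0.643204
1 - (v/c)² = 0.356796
γ = 1/√(0.356796) = 1.674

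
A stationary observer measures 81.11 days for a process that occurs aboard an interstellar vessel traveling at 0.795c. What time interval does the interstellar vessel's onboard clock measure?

Dilated time Δt = 81.11 days
γ = 1/√(1 - 0.795²) = 1.6485
Δt₀ = Δt/γ = 81.11/1.6485 = 49.20 days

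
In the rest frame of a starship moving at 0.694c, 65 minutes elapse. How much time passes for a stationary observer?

Proper time Δt₀ = 65 minutes
γ = 1/√(1 - 0.694²) = 1.3889
Δt = γΔt₀ = 1.3889 × 65 = 90.28 minutes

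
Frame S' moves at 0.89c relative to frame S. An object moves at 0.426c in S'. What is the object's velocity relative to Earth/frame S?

u = (u' + v)/(1 + u'v/c²)
Numerator: 0.426 + 0.89 = 1.316
Denominator: 1 + 0.37914 = 1.37914
u = 1.316/1.37914 = 0.9542c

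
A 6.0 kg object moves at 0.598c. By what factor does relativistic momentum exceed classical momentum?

p_rel = γmv, p_class = mv
Ratio = γ = 1/√(1 - 0.598²) = 1.248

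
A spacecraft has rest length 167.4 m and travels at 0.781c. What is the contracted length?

Proper length L₀ = 167.4 m
γ = 1/√(1 - 0.781²) = 1.6012
L = L₀/γ = 167.4/1.6012 = 104.5 m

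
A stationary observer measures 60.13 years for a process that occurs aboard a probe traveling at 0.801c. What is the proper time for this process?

Dilated time Δt = 60.13 years
γ = 1/√(1 - 0.801²) = 1.6704
Δt₀ = Δt/γ = 60.13/1.6704 = 36.00 years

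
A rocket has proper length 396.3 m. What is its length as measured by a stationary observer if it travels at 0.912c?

Proper length L₀ = 396.3 m
γ = 1/√(1 - 0.912²) = 2.438
L = L₀/γ = 396.3/2.438 = 162.6 m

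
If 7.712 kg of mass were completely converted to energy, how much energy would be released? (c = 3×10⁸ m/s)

Using E = mc²:
c² = (3×10⁸)² = 9×10¹⁶ m²/s²
E = 7.712 × 9×10¹⁶ = 6.941×10¹⁷ J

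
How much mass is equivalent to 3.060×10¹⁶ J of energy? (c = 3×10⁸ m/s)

From E = mc², we get m = E/c²
c² = (3×10⁸)² = 9×10¹⁶ m²/s²
m = 3.060×10¹⁶ / 9×10¹⁶ = 0.3400 kg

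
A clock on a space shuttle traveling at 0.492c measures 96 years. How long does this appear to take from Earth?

Proper time Δt₀ = 96 years
γ = 1/√(1 - 0.492²) = 1.149
Δt = γΔt₀ = 1.149 × 96 = 110.3 years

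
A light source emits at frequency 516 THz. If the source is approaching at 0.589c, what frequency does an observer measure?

β = v/c = 0.589
(1+β)/(1-β) = 1.589/0.411 = 3.8662
Doppler factor = √(3.8662) = 1.9663
f_obs = 516 × 1.9663 = 1015 THz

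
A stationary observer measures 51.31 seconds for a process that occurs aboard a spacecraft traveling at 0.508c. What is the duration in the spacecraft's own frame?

Dilated time Δt = 51.31 seconds
γ = 1/√(1 - 0.508²) = 1.16096
Δt₀ = Δt/γ = 51.31/1.16096 = 44.20 seconds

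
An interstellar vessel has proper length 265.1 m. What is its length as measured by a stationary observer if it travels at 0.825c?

Proper length L₀ = 265.1 m
γ = 1/√(1 - 0.825²) = 1.7695
L = L₀/γ = 265.1/1.7695 = 149.8 m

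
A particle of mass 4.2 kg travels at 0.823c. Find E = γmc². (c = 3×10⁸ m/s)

γ = 1/√(1 - 0.823²) = 1.7604
mc² = 4.2 × (3×10⁸)² = 3.780×10¹⁷ J
E = γmc² = 1.7604 × 3.780×10¹⁷ = 6.654×10¹⁷ J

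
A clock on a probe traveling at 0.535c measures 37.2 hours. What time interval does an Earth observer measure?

Proper time Δt₀ = 37.2 hours
γ = 1/√(1 - 0.535²) = 1.1836
Δt = γΔt₀ = 1.1836 × 37.2 = 44.03 hours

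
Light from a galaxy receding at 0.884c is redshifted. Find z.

β = 0.884
(1+β)/(1-β) = 1.884/0.116 = 16.24
√(16.24) = 4.030
z = 4.030 - 1 = 3.030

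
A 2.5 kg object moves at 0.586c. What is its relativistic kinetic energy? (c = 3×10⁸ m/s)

γ = 1/√(1 - 0.586²) = 1.2341
γ - 1 = 0.2341
KE = (γ-1)mc² = 0.2341 × 2.5 × (3×10⁸)² = 5.267×10¹⁶ J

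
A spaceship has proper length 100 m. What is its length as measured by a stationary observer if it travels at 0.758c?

Proper length L₀ = 100 m
γ = 1/√(1 - 0.758²) = 1.533
L = L₀/γ = 100/1.533 = 65.23 m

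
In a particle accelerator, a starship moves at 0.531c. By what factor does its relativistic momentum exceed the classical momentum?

p_rel = γmv, p_class = mv
Ratio = γ = 1/√(1 - 0.531²)
= 1/√(0.718039) = 1.180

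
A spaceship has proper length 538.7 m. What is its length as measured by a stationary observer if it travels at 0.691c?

Proper length L₀ = 538.7 m
γ = 1/√(1 - 0.691²) = 1.3834
L = L₀/γ = 538.7/1.3834 = 389.4 m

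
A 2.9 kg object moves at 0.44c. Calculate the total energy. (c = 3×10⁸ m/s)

γ = 1/√(1 - 0.44²) = 1.1136
mc² = 2.9 × (3×10⁸)² = 2.610×10¹⁷ J
E = γmc² = 1.1136 × 2.610×10¹⁷ = 2.906×10¹⁷ J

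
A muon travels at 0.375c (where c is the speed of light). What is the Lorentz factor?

v/c = 0.375, so (v/c)² = 0.140625
1 - (v/c)² = 0.859375
γ = 1/√(0.859375) = 1.079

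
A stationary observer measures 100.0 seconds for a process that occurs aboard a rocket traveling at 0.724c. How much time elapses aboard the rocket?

Dilated time Δt = 100.0 seconds
γ = 1/√(1 - 0.724²) = 1.4497
Δt₀ = Δt/γ = 100.0/1.4497 = 68.98 seconds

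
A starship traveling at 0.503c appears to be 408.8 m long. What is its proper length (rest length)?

Contracted length L = 408.8 m
γ = 1/√(1 - 0.503²) = 1.157
L₀ = γL = 1.157 × 408.8 = 473.0 m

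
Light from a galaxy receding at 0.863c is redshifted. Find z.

β = 0.863
(1+β)/(1-β) = 1.863/0.137 = 13.60
√(13.60) = 3.688
z = 3.688 - 1 = 2.688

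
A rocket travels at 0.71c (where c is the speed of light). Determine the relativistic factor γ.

v/c = 0.71, so (v/c)² = 0.5041
1 - (v/c)² = 0.4959
γ = 1/√(0.4959) = 1.420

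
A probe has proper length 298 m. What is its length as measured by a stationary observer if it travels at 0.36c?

Proper length L₀ = 298 m
γ = 1/√(1 - 0.36²) = 1.072
L = L₀/γ = 298/1.072 = 278.0 m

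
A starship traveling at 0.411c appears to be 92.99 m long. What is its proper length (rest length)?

Contracted length L = 92.99 m
γ = 1/√(1 - 0.411²) = 1.097
L₀ = γL = 1.097 × 92.99 = 102.0 m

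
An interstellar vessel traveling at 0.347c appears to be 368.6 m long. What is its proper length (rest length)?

Contracted length L = 368.6 m
γ = 1/√(1 - 0.347²) = 1.0663
L₀ = γL = 1.0663 × 368.6 = 393.0 m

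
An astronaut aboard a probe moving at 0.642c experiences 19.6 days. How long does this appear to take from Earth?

Proper time Δt₀ = 19.6 days
γ = 1/√(1 - 0.642²) = 1.304
Δt = γΔt₀ = 1.304 × 19.6 = 25.56 days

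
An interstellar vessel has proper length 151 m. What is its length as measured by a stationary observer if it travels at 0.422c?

Proper length L₀ = 151 m
γ = 1/√(1 - 0.422²) = 1.103
L = L₀/γ = 151/1.103 = 136.9 m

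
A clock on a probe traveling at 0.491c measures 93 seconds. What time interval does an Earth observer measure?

Proper time Δt₀ = 93 seconds
γ = 1/√(1 - 0.491²) = 1.148
Δt = γΔt₀ = 1.148 × 93 = 106.8 seconds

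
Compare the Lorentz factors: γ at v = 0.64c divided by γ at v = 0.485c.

γ₁ = 1/√(1 - 0.64²) = 1.301
γ₂ = 1/√(1 - 0.485²) = 1.143
γ₁/γ₂ = 1.301/1.143 = 1.138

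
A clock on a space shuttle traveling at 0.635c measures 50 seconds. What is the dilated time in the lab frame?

Proper time Δt₀ = 50 seconds
γ = 1/√(1 - 0.635²) = 1.29448
Δt = γΔt₀ = 1.29448 × 50 = 64.72 seconds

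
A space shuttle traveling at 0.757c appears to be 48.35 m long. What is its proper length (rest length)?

Contracted length L = 48.35 m
γ = 1/√(1 - 0.757²) = 1.53042
L₀ = γL = 1.53042 × 48.35 = 74.00 m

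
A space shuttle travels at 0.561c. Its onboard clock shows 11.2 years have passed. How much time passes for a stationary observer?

Proper time Δt₀ = 11.2 years
γ = 1/√(1 - 0.561²) = 1.208
Δt = γΔt₀ = 1.208 × 11.2 = 13.53 years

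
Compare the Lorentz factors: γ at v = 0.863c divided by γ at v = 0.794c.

γ₁ = 1/√(1 - 0.863²) = 1.979
γ₂ = 1/√(1 - 0.794²) = 1.645
γ₁/γ₂ = 1.979/1.645 = 1.203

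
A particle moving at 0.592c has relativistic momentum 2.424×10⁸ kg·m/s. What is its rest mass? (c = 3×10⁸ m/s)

γ = 1/√(1 - 0.592²) = 1.241
v = 0.592 × 3×10⁸ = 1.776×10⁸ m/s
m = p/(γv) = 2.424×10⁸/(1.241 × 1.776×10⁸) = 1.100 kg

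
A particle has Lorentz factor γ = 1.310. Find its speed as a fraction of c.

From γ = 1/√(1 - v²/c²):
1/γ² = 1/1.310² = 0.5827
v²/c² = 1 - 0.5827 = 0.4173
v/c = √(0.4173) = 0.6460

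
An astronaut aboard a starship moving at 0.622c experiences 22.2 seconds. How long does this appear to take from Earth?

Proper time Δt₀ = 22.2 seconds
γ = 1/√(1 - 0.622²) = 1.277
Δt = γΔt₀ = 1.277 × 22.2 = 28.35 seconds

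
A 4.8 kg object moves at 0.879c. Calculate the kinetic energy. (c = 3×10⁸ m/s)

γ = 1/√(1 - 0.879²) = 2.0972
γ - 1 = 1.0972
KE = (γ-1)mc² = 1.0972 × 4.8 × (3×10⁸)² = 4.740×10¹⁷ J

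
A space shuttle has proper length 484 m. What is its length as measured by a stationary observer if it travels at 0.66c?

Proper length L₀ = 484 m
γ = 1/√(1 - 0.66²) = 1.331
L = L₀/γ = 484/1.331 = 363.6 m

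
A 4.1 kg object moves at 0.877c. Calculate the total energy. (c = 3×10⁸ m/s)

γ = 1/√(1 - 0.877²) = 2.0812
mc² = 4.1 × (3×10⁸)² = 3.690×10¹⁷ J
E = γmc² = 2.0812 × 3.690×10¹⁷ = 7.680×10¹⁷ J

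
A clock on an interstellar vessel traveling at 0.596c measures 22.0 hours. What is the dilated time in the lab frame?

Proper time Δt₀ = 22.0 hours
γ = 1/√(1 - 0.596²) = 1.2454
Δt = γΔt₀ = 1.2454 × 22.0 = 27.40 hours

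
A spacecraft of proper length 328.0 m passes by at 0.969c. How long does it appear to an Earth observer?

Proper length L₀ = 328.0 m
γ = 1/√(1 - 0.969²) = 4.0476
L = L₀/γ = 328.0/4.0476 = 81.04 m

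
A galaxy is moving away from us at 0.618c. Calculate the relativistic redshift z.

β = 0.618
(1+β)/(1-β) = 1.618/0.382 = 4.236
√(4.236) = 2.058
z = 2.058 - 1 = 1.058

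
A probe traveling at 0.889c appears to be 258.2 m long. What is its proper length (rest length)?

Contracted length L = 258.2 m
γ = 1/√(1 - 0.889²) = 2.184
L₀ = γL = 2.184 × 258.2 = 563.9 m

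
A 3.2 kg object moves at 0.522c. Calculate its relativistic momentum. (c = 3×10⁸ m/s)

γ = 1/√(1 - 0.522²) = 1.1724
v = 0.522 × 3×10⁸ = 1.566×10⁸ m/s
p = γmv = 1.1724 × 3.2 × 1.566×10⁸ = 5.875×10⁸ kg·m/s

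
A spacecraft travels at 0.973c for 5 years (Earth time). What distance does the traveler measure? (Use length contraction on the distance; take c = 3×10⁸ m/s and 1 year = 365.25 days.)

Earth distance: d = v × t = 0.973c × 5 yr = 4.606×10¹⁶ m
γ = 4.333
d' = d/γ = 4.606×10¹⁶/4.333 = 1.063×10¹⁶ m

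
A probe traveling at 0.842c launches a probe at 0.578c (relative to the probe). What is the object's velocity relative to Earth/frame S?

u = (u' + v)/(1 + u'v/c²)
Numerator: 0.578 + 0.842 = 1.42
Denominator: 1 + 0.486676 = 1.486676
u = 1.42/1.486676 = 0.9552c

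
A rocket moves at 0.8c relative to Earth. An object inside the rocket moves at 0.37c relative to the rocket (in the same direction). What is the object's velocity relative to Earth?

u = (u' + v)/(1 + u'v/c²)
Numerator: 0.37 + 0.8 = 1.17
Denominator: 1 + 0.296 = 1.296
u = 1.17/1.296 = 0.9028c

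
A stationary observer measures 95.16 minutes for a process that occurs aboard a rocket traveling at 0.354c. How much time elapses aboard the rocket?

Dilated time Δt = 95.16 minutes
γ = 1/√(1 - 0.354²) = 1.0692
Δt₀ = Δt/γ = 95.16/1.0692 = 89.00 minutes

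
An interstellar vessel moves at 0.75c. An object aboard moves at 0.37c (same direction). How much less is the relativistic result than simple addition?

Classical: u' + v = 0.37 + 0.75 = 1.12c
Relativistic: u = (0.37 + 0.75)/(1 + 0.2775) = 1.12/1.2775 = 0.8767c
Difference: 1.12 - 0.8767 = 0.2433c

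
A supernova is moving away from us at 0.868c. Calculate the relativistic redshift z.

β = 0.868
(1+β)/(1-β) = 1.868/0.132 = 14.15
√(14.15) = 3.762
z = 3.762 - 1 = 2.762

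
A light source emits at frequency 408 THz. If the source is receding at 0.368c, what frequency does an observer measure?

β = v/c = 0.368
(1-β)/(1+β) = 0.632/1.368 = 0.4620
Doppler factor = √(0.4620) = 0.6797
f_obs = 408 × 0.6797 = 277.3 THz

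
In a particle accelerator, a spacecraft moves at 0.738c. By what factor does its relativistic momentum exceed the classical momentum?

p_rel = γmv, p_class = mv
Ratio = γ = 1/√(1 - 0.738²)
= 1/√(0.455356) = 1.482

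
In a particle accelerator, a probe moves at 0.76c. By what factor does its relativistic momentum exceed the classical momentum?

p_rel = γmv, p_class = mv
Ratio = γ = 1/√(1 - 0.76²)
= 1/√(0.4224) = 1.539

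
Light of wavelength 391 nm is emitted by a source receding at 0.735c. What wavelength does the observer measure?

β = 0.735
Wavelength Doppler factor = √(1.735/0.265) = √(6.547) = 2.5587
λ_obs = 391 × 2.5587 = 1000 nm (redshift)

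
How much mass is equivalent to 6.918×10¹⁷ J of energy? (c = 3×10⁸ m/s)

From E = mc², we get m = E/c²
c² = (3×10⁸)² = 9×10¹⁶ m²/s²
m = 6.918×10¹⁷ / 9×10¹⁶ = 7.687 kg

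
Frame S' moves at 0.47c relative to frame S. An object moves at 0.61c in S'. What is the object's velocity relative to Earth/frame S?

u = (u' + v)/(1 + u'v/c²)
Numerator: 0.61 + 0.47 = 1.08
Denominator: 1 + 0.2867 = 1.2867
u = 1.08/1.2867 = 0.8394c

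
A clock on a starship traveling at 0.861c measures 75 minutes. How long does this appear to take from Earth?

Proper time Δt₀ = 75 minutes
γ = 1/√(1 - 0.861²) = 1.966
Δt = γΔt₀ = 1.966 × 75 = 147.5 minutes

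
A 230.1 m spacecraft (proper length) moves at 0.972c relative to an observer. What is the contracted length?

Proper length L₀ = 230.1 m
γ = 1/√(1 - 0.972²) = 4.2557
L = L₀/γ = 230.1/4.2557 = 54.07 m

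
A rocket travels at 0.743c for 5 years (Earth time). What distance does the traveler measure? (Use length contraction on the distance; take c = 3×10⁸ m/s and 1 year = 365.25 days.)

Earth distance: d = v × t = 0.743c × 5 yr = 3.517×10¹⁶ m
γ = 1.494
d' = d/γ = 3.517×10¹⁶/1.494 = 2.354×10¹⁶ m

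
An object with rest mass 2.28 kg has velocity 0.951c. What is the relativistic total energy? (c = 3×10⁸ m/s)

γ = 1/√(1 - 0.951²) = 3.2342
mc² = 2.28 × (3×10⁸)² = 2.052×10¹⁷ J
E = γmc² = 3.2342 × 2.052×10¹⁷ = 6.637×10¹⁷ J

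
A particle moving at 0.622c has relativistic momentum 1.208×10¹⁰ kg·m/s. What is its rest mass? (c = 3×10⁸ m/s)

γ = 1/√(1 - 0.622²) = 1.277
v = 0.622 × 3×10⁸ = 1.866×10⁸ m/s
m = p/(γv) = 1.208×10¹⁰/(1.277 × 1.866×10⁸) = 50.69 kg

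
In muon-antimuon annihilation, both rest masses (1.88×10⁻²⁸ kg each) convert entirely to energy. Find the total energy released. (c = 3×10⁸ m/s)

Both particles have the same rest mass, so total mass = 2m
E = 2m·c² = 2 × 1.88×10⁻²⁸ × (3×10⁸)²
= 2 × 1.88×10⁻²⁸ × 9×10¹⁶
= 3.384×10⁻¹¹ J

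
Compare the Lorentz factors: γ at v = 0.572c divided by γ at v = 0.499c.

γ₁ = 1/√(1 - 0.572²) = 1.2191
γ₂ = 1/√(1 - 0.499²) = 1.1539
γ₁/γ₂ = 1.2191/1.1539 = 1.057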